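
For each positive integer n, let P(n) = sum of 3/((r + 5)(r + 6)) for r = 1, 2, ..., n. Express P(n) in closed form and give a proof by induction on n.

We claim P(n) = n/(2(n + 6)) for all n ≥ 1.
Base case (n = 1): P(1) = 1/14, and the closed form gives 1/14. They agree.
Inductive step: assume the claim holds for n = r, so P(r) = r/(2(r + 6)).
Then P(r+1) = P(r) + (3/((r + 6)(r + 7))) = (r/(2(r + 6))) + (3/((r + 6)(r + 7))).
Simplifying, P(r+1) = (r + 1)/(2(r + 7)) = (r+1)/(2((r+1) + 6)),
which is the closed form with n = r+1.
By induction, the statement is established for all n ≥ 1.

P(n) = n/(2(n + 6))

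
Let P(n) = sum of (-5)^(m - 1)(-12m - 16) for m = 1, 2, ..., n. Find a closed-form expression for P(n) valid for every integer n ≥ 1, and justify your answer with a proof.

We claim P(n) = (-5)^n(2n + 3) - 3 for all n ≥ 1.
Base step (n = 1): P(1) = -28, and the closed form gives -28. They agree.
Suppose the result is true for n = m, so P(m) = (-5)^m(2m + 3) - 3.
Then P(m+1) = P(m) + ((-5)^m(-12m - 28)) = ((-5)^m(2m + 3) - 3) + ((-5)^m(-12m - 28)).
Simplifying, P(m+1) = -10(-5)^m·m - 25(-5)^m - 3 = (-5)^(m+1)(2(m+1) + 3) - 3,
which is the closed form with n = m+1.
Hence, by induction on n, the claim holds for every n ≥ 1.

P(n) = (-5)^n(2n + 3) - 3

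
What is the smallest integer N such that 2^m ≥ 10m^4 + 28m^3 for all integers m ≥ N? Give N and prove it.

N = 22

At m = 21: 2097152 < 2204118, so the inequality fails and N ≥ 22. We prove 2^m ≥ 10m^4 + 28m^3 for all m ≥ 22.
Base step (m = 22): 2^m = 4194304 and 10m^4 + 28m^3 = 2640704, so 4194304 ≥ 2640704.
For the inductive step, assume it holds for an arbitrary i ≥ 22, so 2^i ≥ 10i^4 + 28i^3.
Then 2^(i + 1) = 2·(2^i) ≥ 2·(10i^4 + 28i^3).
Also, for i ≥ 22 we have 2·(10i^4 + 28i^3) ≥ 10(i+1)^4 + 28(i+1)^3, since 2·(10i^4 + 28i^3) − (10(i+1)^4 + 28(i+1)^3) = 10i^4 - 12i^3 - 144i^2 - 124i - 38, which is nonnegative for all i ≥ 22.
Combining, 2^(i + 1) ≥ 10(i+1)^4 + 28(i+1)^3.
Hence, by induction on m, the claim holds for every m ≥ 22.
Hence the smallest such N is 22.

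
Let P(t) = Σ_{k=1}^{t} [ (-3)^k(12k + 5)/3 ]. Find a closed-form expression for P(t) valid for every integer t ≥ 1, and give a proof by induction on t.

P(t) = (-3)^t(3t + 2) - 2

We claim P(t) = (-3)^t(3t + 2) - 2 for all t ≥ 1.
Base case (t = 1): P(1) = -17, and the closed form gives -17. They agree.
Inductive step: assume the claim holds for t = k, so P(k) = (-3)^k(3k + 2) - 2.
Then P(k+1) = P(k) + ((-3)^k(-12k - 17)) = ((-3)^k(3k + 2) - 2) + ((-3)^k(-12k - 17)).
Simplifying, P(k+1) = -9(-3)^k·k - 15(-3)^k - 2 = (-3)^(k+1)(3(k+1) + 2) - 2,
which is the closed form with t = k+1.
Hence, by induction on t, the claim holds for every t ≥ 1.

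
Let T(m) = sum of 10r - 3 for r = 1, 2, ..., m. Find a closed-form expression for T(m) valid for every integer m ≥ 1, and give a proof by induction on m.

T(m) = m(5m + 2)

We claim T(m) = m(5m + 2) for all m ≥ 1.
Base step (m = 1): T(1) = 7, and the closed form gives 7. They agree.
Inductive step: assume the claim holds for m = r, so T(r) = r(5r + 2).
Then T(r+1) = T(r) + (10r + 7) = (r(5r + 2)) + (10r + 7).
Simplifying, T(r+1) = (r + 1)(5r + 7) = (r+1)(5(r+1) + 2),
which is the closed form with m = r+1.
By induction, the statement is established for all m ≥ 1.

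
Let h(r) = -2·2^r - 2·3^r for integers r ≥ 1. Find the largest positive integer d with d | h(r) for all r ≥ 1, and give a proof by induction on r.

d = 2

Computing the first values: h(1) = -10 and h(2) = -26; gcd(-10, -26) = 2, so d ≤ 2.
We prove 2 | -2·2^r - 2·3^r for all r ≥ 1 by induction on r.
For the base case r = 1: h(1) = -10 = 2·(-5), so 2 | h(1).
Inductive step: suppose the statement holds for some i ≥ 1, i.e. 2 | h(i). Then
h(i+1) − 3·h(i) = (-2·2^(i+1) - 2·3^(i+1)) − 3·(-2·2^i - 2·3^i) = (-2)·2^i·(2 − 3) = (2)·2^i. Since 2 | h(i) by the inductive hypothesis, 2 | 3·h(i); and 2 | 2 since 2 = 2·1. Therefore 2 | h(i+1).
By the principle of mathematical induction, the result holds for all r ≥ 1.
Therefore the largest such d is 2.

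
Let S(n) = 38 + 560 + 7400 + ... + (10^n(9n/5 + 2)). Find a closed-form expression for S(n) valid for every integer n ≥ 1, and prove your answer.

S(n) = 2·10^n(n + 1) - 2

We claim S(n) = 2·10^n(n + 1) - 2 for all n ≥ 1.
For the base case n = 1: S(1) = 38, and the closed form gives 38. They agree.
Suppose the result is true for n = i, so S(i) = 2·10^i(i + 1) - 2.
Then S(i+1) = S(i) + (10^i(18i + 38)) = (2·10^i(i + 1) - 2) + (10^i(18i + 38)).
Simplifying, S(i+1) = 20·10^i·i + 40·10^i - 2 = 2·10^(i+1)((i+1) + 1) - 2,
which is the closed form with n = i+1.
By induction, the statement is established for all n ≥ 1.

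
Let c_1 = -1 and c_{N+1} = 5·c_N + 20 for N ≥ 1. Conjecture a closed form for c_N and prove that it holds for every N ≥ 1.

c_N = 4·5^(N - 1) - 5

Computing the first terms: c_1 = -1, c_2 = 15, c_3 = 95. This suggests c_N = 4·5^(N - 1) - 5.
Base case (N = 1): the formula gives -1 = -1 = c_1.
For the inductive step, assume it holds for an arbitrary i ≥ 1, so c_i = 4·5^(i - 1) - 5.
Then c_{i+1} = 5·c_i + 20 = 5·(4·5^(i - 1) - 5) + 20 = 4·5^i - 5 = 4·5^((i+1) - 1) - 5,
which is the claimed formula at N = i+1.
By the principle of mathematical induction, the result holds for all N ≥ 1.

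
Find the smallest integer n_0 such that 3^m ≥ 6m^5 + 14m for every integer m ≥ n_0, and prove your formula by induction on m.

n_0 = 14

At m = 13: 1594323 < 2227940, so the inequality fails and n_0 ≥ 14. We prove 3^m ≥ 6m^5 + 14m for all m ≥ 14.
Base step (m = 14): 3^m = 4782969 and 6m^5 + 14m = 3227140, so 4782969 ≥ 3227140.
Inductive step: suppose the statement holds for some k ≥ 14, so 3^k ≥ 6k^5 + 14k.
Then 3^(k + 1) = 3·(3^k) ≥ 3·(6k^5 + 14k).
Also, for k ≥ 14 we have 3·(6k^5 + 14k) ≥ 6(k+1)^5 + 14(k+1), since 3·(6k^5 + 14k) − (6(k+1)^5 + 14(k+1)) = 12k^5 - 30k^4 - 60k^3 - 60k^2 - 2k - 20, which is nonnegative for all k ≥ 14.
Combining, 3^(k + 1) ≥ 6(k+1)^5 + 14(k+1).
This completes the induction.
Hence the smallest such n_0 is 14.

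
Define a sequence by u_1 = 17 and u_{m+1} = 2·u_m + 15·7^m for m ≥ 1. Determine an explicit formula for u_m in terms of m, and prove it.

Computing the first terms: u_1 = 17, u_2 = 139, u_3 = 1013. This suggests u_m = -2^(m + 1) + 3·7^m.
Base case (m = 1): the formula gives 17 = 17 = u_1.
Suppose the result is true for m = r, so u_r = -2^(r + 1) + 3·7^r.
Then u_{r+1} = 2·u_r + 15·7^r = 2·(-2^(r + 1) + 3·7^r) + 15·7^r = -2^(r + 2) + 3·7^(r + 1) = -2^((r+1) + 1) + 3·7^(r+1),
which is the claimed formula at m = r+1.
By the principle of mathematical induction, the result holds for all m ≥ 1.

u_m = -2^(m + 1) + 3·7^m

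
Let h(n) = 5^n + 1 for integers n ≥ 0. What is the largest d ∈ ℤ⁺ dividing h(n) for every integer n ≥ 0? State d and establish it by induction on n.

Computing the first values: h(0) = 2 and h(1) = 6; gcd(2, 6) = 2, so d ≤ 2.
We prove 2 | 5^n + 1 for all n ≥ 0 by induction on n.
For the base case n = 0: h(0) = 2 = 2·(1), so 2 | h(0).
Inductive step: assume the claim holds for n = i, i.e. 2 | h(i). Then
h(i+1) = 5^(i+1) + 1 = 5·(5^i + 1) - 4 = 5·h(i) - 4. The first term is divisible by 2 by the inductive hypothesis, and -4 is divisible by 2. Hence 2 | h(i+1).
This completes the induction.
Therefore the largest such d is 2.

d = 2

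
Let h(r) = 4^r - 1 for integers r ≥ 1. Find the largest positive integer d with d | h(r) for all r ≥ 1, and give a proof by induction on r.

Computing the first values: h(1) = 3 and h(2) = 15; gcd(3, 15) = 3, so d ≤ 3.
We prove 3 | 4^r - 1 for all r ≥ 1 by induction on r.
When r = 1: h(1) = 3 = 3·(1), so 3 | h(1).
For the inductive step, assume it holds for an arbitrary j ≥ 1, i.e. 3 | h(j). Then
4^{j+1} − 1^{j+1} = 4·4^j − 1·1^j = 4·(4^j − 1^j) + (3)·1^j. The first term is divisible by 3 by the inductive hypothesis, and the second term (3)·1^j is divisible by 3 since 3 | 3. Hence 3 | h(j+1).
Hence, by induction on r, the claim holds for every r ≥ 1.
Therefore the largest such d is 3.

d = 3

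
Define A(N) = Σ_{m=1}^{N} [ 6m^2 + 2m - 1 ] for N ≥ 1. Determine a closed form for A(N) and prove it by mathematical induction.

We claim A(N) = N(2N^2 + 4N + 1) for all N ≥ 1.
Base case (N = 1): A(1) = 7, and the closed form gives 7. They agree.
Suppose the result is true for N = m, so A(m) = m(2m^2 + 4m + 1).
Then A(m+1) = A(m) + (6m^2 + 14m + 7) = (m(2m^2 + 4m + 1)) + (6m^2 + 14m + 7).
Simplifying, A(m+1) = (m + 1)(2m^2 + 8m + 7) = (m+1)(2(m+1)^2 + 4(m+1) + 1),
which is the closed form with N = m+1.
Hence, by induction on N, the claim holds for every N ≥ 1.

A(N) = N(2N^2 + 4N + 1)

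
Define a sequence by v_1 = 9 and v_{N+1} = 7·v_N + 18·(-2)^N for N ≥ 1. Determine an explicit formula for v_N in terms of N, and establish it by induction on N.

Computing the first terms: v_1 = 9, v_2 = 27, v_3 = 261. This suggests v_N = (-2)^(N + 1) + 5·7^(N - 1).
Base step (N = 1): the formula gives 9 = 9 = v_1.
Inductive step: suppose the statement holds for some k ≥ 1, so v_k = (-2)^(k + 1) + 5·7^(k - 1).
Then v_{k+1} = 7·v_k + 18·(-2)^k = 7·((-2)^(k + 1) + 5·7^(k - 1)) + 18·(-2)^k = (-2)^(k + 2) + 5·7^k = (-2)^((k+1) + 1) + 5·7^((k+1) - 1),
which is the claimed formula at N = k+1.
This completes the induction.

v_N = (-2)^(N + 1) + 5·7^(N - 1)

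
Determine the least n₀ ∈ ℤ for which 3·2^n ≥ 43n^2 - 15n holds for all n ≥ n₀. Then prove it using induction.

At n = 10: 3072 < 4150, so the inequality fails and n₀ ≥ 11. We prove 3·2^n ≥ 43n^2 - 15n for all n ≥ 11.
When n = 11: 3·2^n = 6144 and 43n^2 - 15n = 5038, so 6144 ≥ 5038.
Inductive step: suppose the statement holds for some m ≥ 11, so 3·2^m ≥ 43m^2 - 15m.
Then 3·2^(m + 1) = 2·(3·2^m) ≥ 2·(43m^2 - 15m).
Also, for m ≥ 11 we have 2·(43m^2 - 15m) ≥ 43(m+1)^2 - 15(m+1), since 2·(43m^2 - 15m) − (43(m+1)^2 - 15(m+1)) = 43m^2 - 101m - 28, which is nonnegative for all m ≥ 11.
Combining, 3·2^(m + 1) ≥ 43(m+1)^2 - 15(m+1).
This completes the induction.
Hence the smallest such n₀ is 11.

n₀ = 11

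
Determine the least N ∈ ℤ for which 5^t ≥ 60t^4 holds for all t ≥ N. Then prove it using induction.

N = 8

At t = 7: 78125 < 144060, so the inequality fails and N ≥ 8. We prove 5^t ≥ 60t^4 for all t ≥ 8.
Base step (t = 8): 5^t = 390625 and 60t^4 = 245760, so 390625 ≥ 245760.
Inductive step: assume the claim holds for t = p, so 5^p ≥ 60p^4.
Then 5^(p + 1) = 5·(5^p) ≥ 5·(60p^4).
Also, for p ≥ 8 we have 5·(60p^4) ≥ 60(p+1)^4, since 5 ≥ (1 + 1/p)^4 for all p ≥ 8.
Combining, 5^(p + 1) ≥ 60(p+1)^4.
Hence, by induction on t, the claim holds for every t ≥ 8.
Hence the smallest such N is 8.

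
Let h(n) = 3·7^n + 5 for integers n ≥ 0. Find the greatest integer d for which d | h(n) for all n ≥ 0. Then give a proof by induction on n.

Computing the first values: h(0) = 8 and h(1) = 26; gcd(8, 26) = 2, so d ≤ 2.
We prove 2 | 3·7^n + 5 for all n ≥ 0 by induction on n.
Base case (n = 0): h(0) = 8 = 2·(4), so 2 | h(0).
Inductive step: suppose the statement holds for some m ≥ 0, i.e. 2 | h(m). Then
h(m+1) = 3·7^(m+1) + 5 = 7·(3·7^m + 5) - 30 = 7·h(m) - 30. The first term is divisible by 2 by the inductive hypothesis, and -30 is divisible by 2. Hence 2 | h(m+1).
Hence, by induction on n, the claim holds for every n ≥ 0.
Therefore the largest such d is 2.

d = 2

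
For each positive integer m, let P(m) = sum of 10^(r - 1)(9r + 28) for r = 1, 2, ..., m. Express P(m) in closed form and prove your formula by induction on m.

We claim P(m) = 10^m(m + 3) - 3 for all m ≥ 1.
Base case (m = 1): P(1) = 37, and the closed form gives 37. They agree.
Suppose the result is true for m = r, so P(r) = 10^r(r + 3) - 3.
Then P(r+1) = P(r) + (10^r(9r + 37)) = (10^r(r + 3) - 3) + (10^r(9r + 37)).
Simplifying, P(r+1) = 10·10^r·r + 40·10^r - 3 = 10^(r+1)((r+1) + 3) - 3,
which is the closed form with m = r+1.
By induction, the statement is established for all m ≥ 1.

P(m) = 10^m(m + 3) - 3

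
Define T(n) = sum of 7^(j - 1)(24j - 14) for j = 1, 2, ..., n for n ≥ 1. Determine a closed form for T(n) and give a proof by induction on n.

We claim T(n) = 7^n(4n - 3) + 3 for all n ≥ 1.
For the base case n = 1: T(1) = 10, and the closed form gives 10. They agree.
Inductive step: assume the claim holds for n = j, so T(j) = 7^j(4j - 3) + 3.
Then T(j+1) = T(j) + (7^j(24j + 10)) = (7^j(4j - 3) + 3) + (7^j(24j + 10)).
Simplifying, T(j+1) = 28·7^j·j + 7·7^j + 3 = 7^(j+1)(4(j+1) - 3) + 3,
which is the closed form with n = j+1.
By the principle of mathematical induction, the result holds for all n ≥ 1.

T(n) = 7^n(4n - 3) + 3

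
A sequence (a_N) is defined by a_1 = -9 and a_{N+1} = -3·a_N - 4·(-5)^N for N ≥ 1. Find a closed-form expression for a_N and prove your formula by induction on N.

Computing the first terms: a_1 = -9, a_2 = 47, a_3 = -241. This suggests a_N = (-3)^(N - 1) + 2(-5)^N.
When N = 1: the formula gives -9 = -9 = a_1.
Suppose the result is true for N = j, so a_j = (-3)^(j - 1) + 2(-5)^j.
Then a_{j+1} = -3·a_j - 4·(-5)^j = -3·((-3)^(j - 1) + 2(-5)^j) - 4·(-5)^j = (-3)^j + 2(-5)^(j + 1) = (-3)^((j+1) - 1) + 2(-5)^(j+1),
which is the claimed formula at N = j+1.
By the principle of mathematical induction, the result holds for all N ≥ 1.

a_N = (-3)^(N - 1) + 2(-5)^N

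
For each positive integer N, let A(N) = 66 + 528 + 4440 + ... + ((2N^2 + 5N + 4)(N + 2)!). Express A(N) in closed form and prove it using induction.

We claim A(N) = (2N + 1)(N + 3)! - 6 for all N ≥ 1.
Base step (N = 1): A(1) = 66, and the closed form gives 66. They agree.
Suppose the result is true for N = m, so A(m) = (2m + 1)(m + 3)! - 6.
Then A(m+1) = A(m) + ((2m^2 + 9m + 11)(m + 3)!) = ((2m + 1)(m + 3)! - 6) + ((2m^2 + 9m + 11)(m + 3)!).
Simplifying, A(m+1) = (2(m+1) + 1)((m+1) + 3)! - 6,
which is the closed form with N = m+1.
By the principle of mathematical induction, the result holds for all N ≥ 1.

A(N) = (2N + 1)(N + 3)! - 6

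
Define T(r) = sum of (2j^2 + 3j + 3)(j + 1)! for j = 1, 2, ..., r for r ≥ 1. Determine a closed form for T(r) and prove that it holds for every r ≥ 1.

We claim T(r) = (2r + 1)(r + 2)! - 2 for all r ≥ 1.
Base case (r = 1): T(1) = 16, and the closed form gives 16. They agree.
Inductive step: suppose the statement holds for some j ≥ 1, so T(j) = (2j + 1)(j + 2)! - 2.
Then T(j+1) = T(j) + ((2j^2 + 7j + 8)(j + 2)!) = ((2j + 1)(j + 2)! - 2) + ((2j^2 + 7j + 8)(j + 2)!).
Simplifying, T(j+1) = (2(j+1) + 1)((j+1) + 2)! - 2,
which is the closed form with r = j+1.
This completes the induction.

T(r) = (2r + 1)(r + 2)! - 2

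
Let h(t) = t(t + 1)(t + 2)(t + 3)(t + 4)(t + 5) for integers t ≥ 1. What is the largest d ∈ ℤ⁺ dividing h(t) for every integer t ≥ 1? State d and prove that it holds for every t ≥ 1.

d = 720

Computing the first values: h(1) = 720 and h(2) = 5040; gcd(720, 5040) = 720, so d ≤ 720.
We prove 720 | t(t + 1)(t + 2)(t + 3)(t + 4)(t + 5) for all t ≥ 1 by induction on t.
When t = 1: h(1) = 720 = 720·(1), so 720 | h(1).
For the inductive step, assume it holds for an arbitrary m ≥ 1, i.e. 720 | h(m). Then
h(m+1) − h(m) = (m+1)·(m+2)·(m+3)·(m+4)·(m+5)·(m+6) − m·(m+1)·(m+2)·(m+3)·(m+4)·(m+5) = (m+1)·(m+2)·(m+3)·(m+4)·(m+5)·[(m+6) − m] = 6·(m+1)·(m+2)·(m+3)·(m+4)·(m+5). The product of 5 consecutive integers is divisible by (5)! = 120, so h(m+1) − h(m) is divisible by 6·120 = 720. By the inductive hypothesis 720 | h(m), hence 720 | h(m+1).
By the principle of mathematical induction, the result holds for all t ≥ 1.
Therefore the largest such d is 720.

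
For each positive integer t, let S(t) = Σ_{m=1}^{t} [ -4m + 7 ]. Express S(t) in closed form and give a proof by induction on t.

We claim S(t) = -t(2t - 5) for all t ≥ 1.
Base case (t = 1): S(1) = 3, and the closed form gives 3. They agree.
Suppose the result is true for t = m, so S(m) = m(-2m + 5).
Then S(m+1) = S(m) + (-4m + 3) = (m(-2m + 5)) + (-4m + 3).
Simplifying, S(m+1) = -(m + 1)(2m - 3) = -(m+1)(2(m+1) - 5),
which is the closed form with t = m+1.
By induction, the statement is established for all t ≥ 1.

S(t) = -t(2t - 5)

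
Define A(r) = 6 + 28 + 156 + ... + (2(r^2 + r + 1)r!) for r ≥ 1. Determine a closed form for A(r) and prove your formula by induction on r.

We claim A(r) = (2r + 2)(r + 1)! - 2 for all r ≥ 1.
When r = 1: A(1) = 6, and the closed form gives 6. They agree.
Inductive step: assume the claim holds for r = i, so A(i) = (2i + 2)(i + 1)! - 2.
Then A(i+1) = A(i) + (2(i^2 + 3i + 3)(i + 1)!) = ((2i + 2)(i + 1)! - 2) + (2(i^2 + 3i + 3)(i + 1)!).
Simplifying, A(i+1) = (2(i+1) + 2)((i+1) + 1)! - 2,
which is the closed form with r = i+1.
This completes the induction.

A(r) = (2r + 2)(r + 1)! - 2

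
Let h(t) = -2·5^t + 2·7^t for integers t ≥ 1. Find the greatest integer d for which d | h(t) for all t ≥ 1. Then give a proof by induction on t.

d = 4

Computing the first values: h(1) = 4 and h(2) = 48; gcd(4, 48) = 4, so d ≤ 4.
We prove 4 | -2·5^t + 2·7^t for all t ≥ 1 by induction on t.
For the base case t = 1: h(1) = 4 = 4·(1), so 4 | h(1).
Inductive step: suppose the statement holds for some m ≥ 1, i.e. 4 | h(m). Then
h(m+1) − 7·h(m) = (-2·5^(m+1) + 2·7^(m+1)) − 7·(-2·5^m + 2·7^m) = (-2)·5^m·(5 − 7) = (4)·5^m. Since 4 | h(m) by the inductive hypothesis, 4 | 7·h(m); and 4 | 4 since 4 = 4·1. Therefore 4 | h(m+1).
This completes the induction.
Therefore the largest such d is 4.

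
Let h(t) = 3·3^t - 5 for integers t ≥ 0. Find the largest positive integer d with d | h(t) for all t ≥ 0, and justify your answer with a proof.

Computing the first values: h(0) = -2 and h(1) = 4; gcd(-2, 4) = 2, so d ≤ 2.
We prove 2 | 3·3^t - 5 for all t ≥ 0 by induction on t.
When t = 0: h(0) = -2 = 2·(-1), so 2 | h(0).
Inductive step: assume the claim holds for t = k, i.e. 2 | h(k). Then
h(k+1) = 3·3^(k+1) - 5 = 3·(3·3^k - 5) + 10 = 3·h(k) + 10. The first term is divisible by 2 by the inductive hypothesis, and 10 is divisible by 2. Hence 2 | h(k+1).
By the principle of mathematical induction, the result holds for all t ≥ 0.
Therefore the largest such d is 2.

d = 2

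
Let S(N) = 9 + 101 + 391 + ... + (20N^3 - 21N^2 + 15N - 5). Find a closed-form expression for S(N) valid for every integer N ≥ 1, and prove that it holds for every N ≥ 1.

We claim S(N) = N(5N^3 + 3N^2 + 2N - 1) for all N ≥ 1.
When N = 1: S(1) = 9, and the closed form gives 9. They agree.
Inductive step: suppose the statement holds for some k ≥ 1, so S(k) = k(5k^3 + 3k^2 + 2k - 1).
Then S(k+1) = S(k) + (20k^3 + 39k^2 + 33k + 9) = (k(5k^3 + 3k^2 + 2k - 1)) + (20k^3 + 39k^2 + 33k + 9).
Simplifying, S(k+1) = (k + 1)(5k^3 + 18k^2 + 23k + 9) = (k+1)(5(k+1)^3 + 3(k+1)^2 + 2(k+1) - 1),
which is the closed form with N = k+1.
This completes the induction.

S(N) = N(5N^3 + 3N^2 + 2N - 1)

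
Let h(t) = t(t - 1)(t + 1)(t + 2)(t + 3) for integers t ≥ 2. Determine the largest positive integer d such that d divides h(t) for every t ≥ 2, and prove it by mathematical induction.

Computing the first values: h(2) = 120 and h(3) = 720; gcd(120, 720) = 120, so d ≤ 120.
We prove 120 | t(t - 1)(t + 1)(t + 2)(t + 3) for all t ≥ 2 by induction on t.
Base step (t = 2): h(2) = 120 = 120·(1), so 120 | h(2).
Suppose the result is true for t = i, i.e. 120 | h(i). Then
h(i+1) − h(i) = i·(i+1)·(i+2)·(i+3)·(i+4) − (i-1)·i·(i+1)·(i+2)·(i+3) = i·(i+1)·(i+2)·(i+3)·[(i+4) − (i-1)] = 5·i·(i+1)·(i+2)·(i+3). The product of 4 consecutive integers is divisible by (4)! = 24, so h(i+1) − h(i) is divisible by 5·24 = 120. By the inductive hypothesis 120 | h(i), hence 120 | h(i+1).
This completes the induction.
Therefore the largest such d is 120.

d = 120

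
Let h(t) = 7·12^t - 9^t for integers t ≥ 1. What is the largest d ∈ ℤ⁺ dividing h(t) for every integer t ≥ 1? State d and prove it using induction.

Computing the first values: h(1) = 75 and h(2) = 927; gcd(75, 927) = 3, so d ≤ 3.
We prove 3 | 7·12^t - 9^t for all t ≥ 1 by induction on t.
Base step (t = 1): h(1) = 75 = 3·(25), so 3 | h(1).
Inductive step: assume the claim holds for t = j, i.e. 3 | h(j). Then
h(j+1) − 12·h(j) = (7·12^(j+1) - 9^(j+1)) − 12·(7·12^j - 9^j) = (-1)·9^j·(9 − 12) = (3)·9^j. Since 3 | h(j) by the inductive hypothesis, 3 | 12·h(j); and 3 | 3 since 3 = 3·1. Therefore 3 | h(j+1).
This completes the induction.
Therefore the largest such d is 3.

d = 3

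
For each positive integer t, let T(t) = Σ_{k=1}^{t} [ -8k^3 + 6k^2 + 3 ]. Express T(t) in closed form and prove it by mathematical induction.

T(t) = -t(2t^3 + 2t^2 - t - 4)

We claim T(t) = -t(2t^3 + 2t^2 - t - 4) for all t ≥ 1.
When t = 1: T(1) = 1, and the closed form gives 1. They agree.
Inductive step: suppose the statement holds for some k ≥ 1, so T(k) = k(-2k^3 - 2k^2 + k + 4).
Then T(k+1) = T(k) + (-8(k + 1)^3 + 6(k + 1)^2 + 3) = (k(-2k^3 - 2k^2 + k + 4)) + (-8(k + 1)^3 + 6(k + 1)^2 + 3).
Simplifying, T(k+1) = -(k + 1)(2k^3 + 8k^2 + 9k - 1) = -(k+1)(2(k+1)^3 + 2(k+1)^2 - (k+1) - 4),
which is the closed form with t = k+1.
This completes the induction.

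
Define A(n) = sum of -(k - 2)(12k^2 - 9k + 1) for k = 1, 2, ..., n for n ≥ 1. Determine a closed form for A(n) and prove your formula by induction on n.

We claim A(n) = -n(3n^3 - 5n^2 - 4n + 2) for all n ≥ 1.
When n = 1: A(1) = 4, and the closed form gives 4. They agree.
Suppose the result is true for n = k, so A(k) = k(-3k^3 + 5k^2 + 4k - 2).
Then A(k+1) = A(k) + ((k - 1)(9k - 12(k + 1)^2 + 8)) = (k(-3k^3 + 5k^2 + 4k - 2)) + ((k - 1)(9k - 12(k + 1)^2 + 8)).
Simplifying, A(k+1) = -(k + 1)(3k^3 + 4k^2 - 5k - 4) = -(k+1)(3(k+1)^3 - 5(k+1)^2 - 4(k+1) + 2),
which is the closed form with n = k+1.
By the principle of mathematical induction, the result holds for all n ≥ 1.

A(n) = -n(3n^3 - 5n^2 - 4n + 2)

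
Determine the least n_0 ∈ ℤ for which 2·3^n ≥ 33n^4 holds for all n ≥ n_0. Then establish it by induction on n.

n_0 = 12

At n = 11: 354294 < 483153, so the inequality fails and n_0 ≥ 12. We prove 2·3^n ≥ 33n^4 for all n ≥ 12.
For the base case n = 12: 2·3^n = 1062882 and 33n^4 = 684288, so 1062882 ≥ 684288.
For the inductive step, assume it holds for an arbitrary m ≥ 12, so 2·3^m ≥ 33m^4.
Then 2·3^(m + 1) = 3·(2·3^m) ≥ 3·(33m^4).
Also, for m ≥ 12 we have 3·(33m^4) ≥ 33(m+1)^4, since 3 ≥ (1 + 1/m)^4 for all m ≥ 12.
Combining, 2·3^(m + 1) ≥ 33(m+1)^4.
By induction, the statement is established for all n ≥ 12.
Hence the smallest such n_0 is 12.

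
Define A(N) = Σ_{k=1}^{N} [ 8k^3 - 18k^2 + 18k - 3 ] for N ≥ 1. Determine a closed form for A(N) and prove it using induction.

A(N) = N(2N^3 - 2N^2 + 2N + 3)

We claim A(N) = N(2N^3 - 2N^2 + 2N + 3) for all N ≥ 1.
For the base case N = 1: A(1) = 5, and the closed form gives 5. They agree.
Suppose the result is true for N = k, so A(k) = k(2k^3 - 2k^2 + 2k + 3).
Then A(k+1) = A(k) + (8k^3 + 6k^2 + 6k + 5) = (k(2k^3 - 2k^2 + 2k + 3)) + (8k^3 + 6k^2 + 6k + 5).
Simplifying, A(k+1) = (k + 1)(2k^3 + 4k^2 + 4k + 5) = (k+1)(2(k+1)^3 - 2(k+1)^2 + 2(k+1) + 3),
which is the closed form with N = k+1.
Hence, by induction on N, the claim holds for every N ≥ 1.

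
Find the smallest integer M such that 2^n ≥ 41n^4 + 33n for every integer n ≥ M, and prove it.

M = 24

At n = 23: 8388608 < 11474240, so the inequality fails and M ≥ 24. We prove 2^n ≥ 41n^4 + 33n for all n ≥ 24.
Base step (n = 24): 2^n = 16777216 and 41n^4 + 33n = 13603608, so 16777216 ≥ 13603608.
Inductive step: assume the claim holds for n = j, so 2^j ≥ 41j^4 + 33j.
Then 2^(j + 1) = 2·(2^j) ≥ 2·(41j^4 + 33j).
Also, for j ≥ 24 we have 2·(41j^4 + 33j) ≥ 41(j+1)^4 + 33(j+1), since 2·(41j^4 + 33j) − (41(j+1)^4 + 33(j+1)) = 41j^4 - 164j^3 - 246j^2 - 131j - 74, which is nonnegative for all j ≥ 24.
Combining, 2^(j + 1) ≥ 41(j+1)^4 + 33(j+1).
By the principle of mathematical induction, the result holds for all n ≥ 24.
Hence the smallest such M is 24.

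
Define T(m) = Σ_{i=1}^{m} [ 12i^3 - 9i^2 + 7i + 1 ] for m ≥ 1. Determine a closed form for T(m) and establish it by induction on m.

We claim T(m) = m(3m^3 + 3m^2 + 2m + 3) for all m ≥ 1.
Base step (m = 1): T(1) = 11, and the closed form gives 11. They agree.
Suppose the result is true for m = i, so T(i) = i(3i^3 + 3i^2 + 2i + 3).
Then T(i+1) = T(i) + (12i^3 + 27i^2 + 25i + 11) = (i(3i^3 + 3i^2 + 2i + 3)) + (12i^3 + 27i^2 + 25i + 11).
Simplifying, T(i+1) = (i + 1)(3i^3 + 12i^2 + 17i + 11) = (i+1)(3(i+1)^3 + 3(i+1)^2 + 2(i+1) + 3),
which is the closed form with m = i+1.
By induction, the statement is established for all m ≥ 1.

T(m) = m(3m^3 + 3m^2 + 2m + 3)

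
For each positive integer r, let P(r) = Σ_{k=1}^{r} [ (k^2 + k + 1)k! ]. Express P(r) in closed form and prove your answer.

P(r) = (r + 1)(r + 1)! - 1

We claim P(r) = (r + 1)(r + 1)! - 1 for all r ≥ 1.
For the base case r = 1: P(1) = 3, and the closed form gives 3. They agree.
For the inductive step, assume it holds for an arbitrary k ≥ 1, so P(k) = (k + 1)(k + 1)! - 1.
Then P(k+1) = P(k) + ((k^2 + 3k + 3)(k + 1)!) = ((k + 1)(k + 1)! - 1) + ((k^2 + 3k + 3)(k + 1)!).
Simplifying, P(k+1) = ((k+1) + 1)((k+1) + 1)! - 1,
which is the closed form with r = k+1.
This completes the induction.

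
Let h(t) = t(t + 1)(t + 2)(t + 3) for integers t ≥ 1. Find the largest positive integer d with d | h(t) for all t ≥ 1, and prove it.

d = 24

Computing the first values: h(1) = 24 and h(2) = 120; gcd(24, 120) = 24, so d ≤ 24.
We prove 24 | t(t + 1)(t + 2)(t + 3) for all t ≥ 1 by induction on t.
Base step (t = 1): h(1) = 24 = 24·(1), so 24 | h(1).
Suppose the result is true for t = i, i.e. 24 | h(i). Then
h(i+1) − h(i) = (i+1)·(i+2)·(i+3)·(i+4) − i·(i+1)·(i+2)·(i+3) = (i+1)·(i+2)·(i+3)·[(i+4) − i] = 4·(i+1)·(i+2)·(i+3). The product of 3 consecutive integers is divisible by (3)! = 6, so h(i+1) − h(i) is divisible by 4·6 = 24. By the inductive hypothesis 24 | h(i), hence 24 | h(i+1).
Hence, by induction on t, the claim holds for every t ≥ 1.
Therefore the largest such d is 24.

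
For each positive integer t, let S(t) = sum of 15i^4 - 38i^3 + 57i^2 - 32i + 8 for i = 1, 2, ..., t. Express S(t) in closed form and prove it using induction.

S(t) = t(3t^4 - 2t^3 + 5t^2 + 3t + 1)

We claim S(t) = t(3t^4 - 2t^3 + 5t^2 + 3t + 1) for all t ≥ 1.
Base step (t = 1): S(1) = 10, and the closed form gives 10. They agree.
Inductive step: suppose the statement holds for some i ≥ 1, so S(i) = i(3i^4 - 2i^3 + 5i^2 + 3i + 1).
Then S(i+1) = S(i) + (15i^4 + 22i^3 + 33i^2 + 28i + 10) = (i(3i^4 - 2i^3 + 5i^2 + 3i + 1)) + (15i^4 + 22i^3 + 33i^2 + 28i + 10).
Simplifying, S(i+1) = (i + 1)(3i^4 + 10i^3 + 17i^2 + 19i + 10) = (i+1)(3(i+1)^4 - 2(i+1)^3 + 5(i+1)^2 + 3(i+1) + 1),
which is the closed form with t = i+1.
Hence, by induction on t, the claim holds for every t ≥ 1.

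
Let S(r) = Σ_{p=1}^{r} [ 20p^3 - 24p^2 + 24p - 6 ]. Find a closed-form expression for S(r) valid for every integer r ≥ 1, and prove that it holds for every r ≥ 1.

We claim S(r) = r(5r + 2)(r^2 + 1) for all r ≥ 1.
For the base case r = 1: S(1) = 14, and the closed form gives 14. They agree.
For the inductive step, assume it holds for an arbitrary p ≥ 1, so S(p) = p(5p^3 + 2p^2 + 5p + 2).
Then S(p+1) = S(p) + (20p^3 + 36p^2 + 36p + 14) = (p(5p^3 + 2p^2 + 5p + 2)) + (20p^3 + 36p^2 + 36p + 14).
Simplifying, S(p+1) = (p + 1)(5p + 7)(p^2 + 2p + 2) = (p+1)(5(p+1) + 2)((p+1)^2 + 1),
which is the closed form with r = p+1.
By the principle of mathematical induction, the result holds for all r ≥ 1.

S(r) = r(5r + 2)(r^2 + 1)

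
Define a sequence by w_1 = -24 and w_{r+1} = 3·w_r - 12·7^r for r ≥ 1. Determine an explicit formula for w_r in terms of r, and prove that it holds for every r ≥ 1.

Computing the first terms: w_1 = -24, w_2 = -156, w_3 = -1056. This suggests w_r = -3^r - 3·7^r.
For the base case r = 1: the formula gives -24 = -24 = w_1.
Inductive step: suppose the statement holds for some p ≥ 1, so w_p = -3^p - 3·7^p.
Then w_{p+1} = 3·w_p - 12·7^p = 3·(-3^p - 3·7^p) - 12·7^p = -3^(p + 1) - 3·7^(p + 1),
which is the claimed formula at r = p+1.
Hence, by induction on r, the claim holds for every r ≥ 1.

w_r = -3^r - 3·7^r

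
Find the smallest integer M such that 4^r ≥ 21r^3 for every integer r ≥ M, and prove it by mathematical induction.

M = 7

At r = 6: 4096 < 4536, so the inequality fails and M ≥ 7. We prove 4^r ≥ 21r^3 for all r ≥ 7.
Base case (r = 7): 4^r = 16384 and 21r^3 = 7203, so 16384 ≥ 7203.
Suppose the result is true for r = p, so 4^p ≥ 21p^3.
Then 4^(p + 1) = 4·(4^p) ≥ 4·(21p^3).
Also, for p ≥ 7 we have 4·(21p^3) ≥ 21(p+1)^3, since 4 ≥ (1 + 1/p)^3 for all p ≥ 7.
Combining, 4^(p + 1) ≥ 21(p+1)^3.
Hence, by induction on r, the claim holds for every r ≥ 7.
Hence the smallest such M is 7.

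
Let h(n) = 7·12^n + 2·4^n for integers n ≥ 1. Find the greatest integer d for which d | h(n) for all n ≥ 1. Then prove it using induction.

Computing the first values: h(1) = 92 and h(2) = 1040; gcd(92, 1040) = 4, so d ≤ 4.
We prove 4 | 7·12^n + 2·4^n for all n ≥ 1 by induction on n.
Base step (n = 1): h(1) = 92 = 4·(23), so 4 | h(1).
Inductive step: suppose the statement holds for some i ≥ 1, i.e. 4 | h(i). Then
h(i+1) − 12·h(i) = (7·12^(i+1) + 2·4^(i+1)) − 12·(7·12^i + 2·4^i) = (2)·4^i·(4 − 12) = (-16)·4^i. Since 4 | h(i) by the inductive hypothesis, 4 | 12·h(i); and 4 | -16 since -16 = 4·-4. Therefore 4 | h(i+1).
By the principle of mathematical induction, the result holds for all n ≥ 1.
Therefore the largest such d is 4.

d = 4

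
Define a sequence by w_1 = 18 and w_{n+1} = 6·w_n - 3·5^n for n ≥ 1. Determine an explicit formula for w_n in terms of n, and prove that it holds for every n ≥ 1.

w_n = 3·5^n + 3·6^(n - 1)

Computing the first terms: w_1 = 18, w_2 = 93, w_3 = 483. This suggests w_n = 3·5^n + 3·6^(n - 1).
Base step (n = 1): the formula gives 18 = 18 = w_1.
Inductive step: suppose the statement holds for some k ≥ 1, so w_k = 3·5^k + 3·6^(k - 1).
Then w_{k+1} = 6·w_k - 3·5^k = 6·(3·5^k + 3·6^(k - 1)) - 3·5^k = 3·5^(k + 1) + 3·6^k = 3·5^(k+1) + 3·6^((k+1) - 1),
which is the claimed formula at n = k+1.
By induction, the statement is established for all n ≥ 1.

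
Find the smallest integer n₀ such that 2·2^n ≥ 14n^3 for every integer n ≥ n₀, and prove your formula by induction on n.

n₀ = 15

At n = 14: 32768 < 38416, so the inequality fails and n₀ ≥ 15. We prove 2·2^n ≥ 14n^3 for all n ≥ 15.
Base step (n = 15): 2·2^n = 65536 and 14n^3 = 47250, so 65536 ≥ 47250.
For the inductive step, assume it holds for an arbitrary r ≥ 15, so 2·2^r ≥ 14r^3.
Then 2·2^(r + 1) = 2·(2·2^r) ≥ 2·(14r^3).
Also, for r ≥ 15 we have 2·(14r^3) ≥ 14(r+1)^3, since 2 ≥ (1 + 1/r)^3 for all r ≥ 15.
Combining, 2·2^(r + 1) ≥ 14(r+1)^3.
By the principle of mathematical induction, the result holds for all n ≥ 15.
Hence the smallest such n₀ is 15.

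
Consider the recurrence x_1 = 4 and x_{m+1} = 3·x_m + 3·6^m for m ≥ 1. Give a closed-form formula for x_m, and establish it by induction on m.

Computing the first terms: x_1 = 4, x_2 = 30, x_3 = 198. This suggests x_m = -2·3^(m - 1) + 6^m.
Base step (m = 1): the formula gives 4 = 4 = x_1.
Inductive step: suppose the statement holds for some k ≥ 1, so x_k = -2·3^(k - 1) + 6^k.
Then x_{k+1} = 3·x_k + 3·6^k = 3·(-2·3^(k - 1) + 6^k) + 3·6^k = -2·3^k + 6^(k + 1) = -2·3^((k+1) - 1) + 6^(k+1),
which is the claimed formula at m = k+1.
Hence, by induction on m, the claim holds for every m ≥ 1.

x_m = -2·3^(m - 1) + 6^m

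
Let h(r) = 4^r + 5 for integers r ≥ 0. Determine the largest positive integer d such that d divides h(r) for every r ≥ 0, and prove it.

d = 3

Computing the first values: h(0) = 6 and h(1) = 9; gcd(6, 9) = 3, so d ≤ 3.
We prove 3 | 4^r + 5 for all r ≥ 0 by induction on r.
Base case (r = 0): h(0) = 6 = 3·(2), so 3 | h(0).
Inductive step: assume the claim holds for r = j, i.e. 3 | h(j). Then
h(j+1) = 4^(j+1) + 5 = 4·(4^j + 5) - 15 = 4·h(j) - 15. The first term is divisible by 3 by the inductive hypothesis, and -15 is divisible by 3. Hence 3 | h(j+1).
By the principle of mathematical induction, the result holds for all r ≥ 0.
Therefore the largest such d is 3.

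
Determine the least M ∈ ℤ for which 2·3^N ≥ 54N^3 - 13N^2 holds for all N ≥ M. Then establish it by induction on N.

M = 9

At N = 8: 13122 < 26816, so the inequality fails and M ≥ 9. We prove 2·3^N ≥ 54N^3 - 13N^2 for all N ≥ 9.
Base step (N = 9): 2·3^N = 39366 and 54N^3 - 13N^2 = 38313, so 39366 ≥ 38313.
Inductive step: assume the claim holds for N = i, so 2·3^i ≥ 54i^3 - 13i^2.
Then 2·3^(i + 1) = 3·(2·3^i) ≥ 3·(54i^3 - 13i^2).
Also, for i ≥ 9 we have 3·(54i^3 - 13i^2) ≥ 54(i+1)^3 - 13(i+1)^2, since 3·(54i^3 - 13i^2) − (54(i+1)^3 - 13(i+1)^2) = 108i^3 - 188i^2 - 136i - 41, which is nonnegative for all i ≥ 9.
Combining, 2·3^(i + 1) ≥ 54(i+1)^3 - 13(i+1)^2.
Hence, by induction on N, the claim holds for every N ≥ 9.
Hence the smallest such M is 9.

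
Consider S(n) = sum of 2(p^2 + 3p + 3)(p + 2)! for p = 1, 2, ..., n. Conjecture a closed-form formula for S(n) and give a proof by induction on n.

S(n) = (2n + 2)(n + 3)! - 12

We claim S(n) = (2n + 2)(n + 3)! - 12 for all n ≥ 1.
When n = 1: S(1) = 84, and the closed form gives 84. They agree.
Inductive step: assume the claim holds for n = p, so S(p) = (2p + 2)(p + 3)! - 12.
Then S(p+1) = S(p) + (2(p^2 + 5p + 7)(p + 3)!) = ((2p + 2)(p + 3)! - 12) + (2(p^2 + 5p + 7)(p + 3)!).
Simplifying, S(p+1) = (2(p+1) + 2)((p+1) + 3)! - 12,
which is the closed form with n = p+1.
This completes the induction.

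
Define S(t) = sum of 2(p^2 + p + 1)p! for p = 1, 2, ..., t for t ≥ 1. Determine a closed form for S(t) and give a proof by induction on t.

S(t) = (2t + 2)(t + 1)! - 2

We claim S(t) = (2t + 2)(t + 1)! - 2 for all t ≥ 1.
For the base case t = 1: S(1) = 6, and the closed form gives 6. They agree.
Inductive step: suppose the statement holds for some p ≥ 1, so S(p) = (2p + 2)(p + 1)! - 2.
Then S(p+1) = S(p) + (2(p^2 + 3p + 3)(p + 1)!) = ((2p + 2)(p + 1)! - 2) + (2(p^2 + 3p + 3)(p + 1)!).
Simplifying, S(p+1) = (2(p+1) + 2)((p+1) + 1)! - 2,
which is the closed form with t = p+1.
This completes the induction.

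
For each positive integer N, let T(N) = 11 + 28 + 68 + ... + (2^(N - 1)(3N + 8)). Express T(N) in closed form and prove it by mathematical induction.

We claim T(N) = 2^N(3N + 5) - 5 for all N ≥ 1.
Base case (N = 1): T(1) = 11, and the closed form gives 11. They agree.
Inductive step: assume the claim holds for N = p, so T(p) = 2^p(3p + 5) - 5.
Then T(p+1) = T(p) + (2^p(3p + 11)) = (2^p(3p + 5) - 5) + (2^p(3p + 11)).
Simplifying, T(p+1) = 6·2^p·p + 16·2^p - 5 = 2^(p+1)(3(p+1) + 5) - 5,
which is the closed form with N = p+1.
By the principle of mathematical induction, the result holds for all N ≥ 1.

T(N) = 2^N(3N + 5) - 5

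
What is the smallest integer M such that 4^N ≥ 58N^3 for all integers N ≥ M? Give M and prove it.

M = 8

At N = 7: 16384 < 19894, so the inequality fails and M ≥ 8. We prove 4^N ≥ 58N^3 for all N ≥ 8.
Base step (N = 8): 4^N = 65536 and 58N^3 = 29696, so 65536 ≥ 29696.
For the inductive step, assume it holds for an arbitrary m ≥ 8, so 4^m ≥ 58m^3.
Then 4^(m + 1) = 4·(4^m) ≥ 4·(58m^3).
Also, for m ≥ 8 we have 4·(58m^3) ≥ 58(m+1)^3, since 4 ≥ (1 + 1/m)^3 for all m ≥ 8.
Combining, 4^(m + 1) ≥ 58(m+1)^3.
This completes the induction.
Hence the smallest such M is 8.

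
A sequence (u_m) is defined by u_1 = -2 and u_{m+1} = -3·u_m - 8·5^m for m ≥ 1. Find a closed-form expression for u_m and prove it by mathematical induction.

u_m = -(-3)^m - 5^m

Computing the first terms: u_1 = -2, u_2 = -34, u_3 = -98. This suggests u_m = -(-3)^m - 5^m.
For the base case m = 1: the formula gives -2 = -2 = u_1.
Inductive step: assume the claim holds for m = i, so u_i = -(-3)^i - 5^i.
Then u_{i+1} = -3·u_i - 8·5^i = -3·(-(-3)^i - 5^i) - 8·5^i = -(-3)^(i + 1) - 5^(i + 1),
which is the claimed formula at m = i+1.
By induction, the statement is established for all m ≥ 1.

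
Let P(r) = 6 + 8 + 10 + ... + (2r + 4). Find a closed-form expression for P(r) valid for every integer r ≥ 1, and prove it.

We claim P(r) = r(r + 5) for all r ≥ 1.
Base step (r = 1): P(1) = 6, and the closed form gives 6. They agree.
Inductive step: assume the claim holds for r = p, so P(p) = p(p + 5).
Then P(p+1) = P(p) + (2p + 6) = (p(p + 5)) + (2p + 6).
Simplifying, P(p+1) = (p + 1)(p + 6) = (p+1)((p+1) + 5),
which is the closed form with r = p+1.
By induction, the statement is established for all r ≥ 1.

P(r) = r(r + 5)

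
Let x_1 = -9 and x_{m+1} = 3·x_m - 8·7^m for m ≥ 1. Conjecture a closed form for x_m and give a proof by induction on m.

Computing the first terms: x_1 = -9, x_2 = -83, x_3 = -641. This suggests x_m = 5·3^(m - 1) - 2·7^m.
Base step (m = 1): the formula gives -9 = -9 = x_1.
Suppose the result is true for m = j, so x_j = 5·3^(j - 1) - 2·7^j.
Then x_{j+1} = 3·x_j - 8·7^j = 3·(5·3^(j - 1) - 2·7^j) - 8·7^j = 5·3^j - 2·7^(j + 1) = 5·3^((j+1) - 1) - 2·7^(j+1),
which is the claimed formula at m = j+1.
By the principle of mathematical induction, the result holds for all m ≥ 1.

x_m = 5·3^(m - 1) - 2·7^m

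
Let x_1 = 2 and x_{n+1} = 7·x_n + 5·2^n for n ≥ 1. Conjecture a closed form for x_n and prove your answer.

x_n = -2^n + 4·7^(n - 1)

Computing the first terms: x_1 = 2, x_2 = 24, x_3 = 188. This suggests x_n = -2^n + 4·7^(n - 1).
Base step (n = 1): the formula gives 2 = 2 = x_1.
Inductive step: assume the claim holds for n = k, so x_k = -2^k + 4·7^(k - 1).
Then x_{k+1} = 7·x_k + 5·2^k = 7·(-2^k + 4·7^(k - 1)) + 5·2^k = -2^(k + 1) + 4·7^k = -2^(k+1) + 4·7^((k+1) - 1),
which is the claimed formula at n = k+1.
This completes the induction.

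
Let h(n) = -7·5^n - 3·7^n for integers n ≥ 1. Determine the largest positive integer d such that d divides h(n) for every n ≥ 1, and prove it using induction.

Computing the first values: h(1) = -56 and h(2) = -322; gcd(-56, -322) = 14, so d ≤ 14.
We prove 14 | -7·5^n - 3·7^n for all n ≥ 1 by induction on n.
Base case (n = 1): h(1) = -56 = 14·(-4), so 14 | h(1).
Inductive step: suppose the statement holds for some r ≥ 1, i.e. 14 | h(r). Then
h(r+1) − 7·h(r) = (-7·5^(r+1) - 3·7^(r+1)) − 7·(-7·5^r - 3·7^r) = (-7)·5^r·(5 − 7) = (14)·5^r. Since 14 | h(r) by the inductive hypothesis, 14 | 7·h(r); and 14 | 14 since 14 = 14·1. Therefore 14 | h(r+1).
This completes the induction.
Therefore the largest such d is 14.

d = 14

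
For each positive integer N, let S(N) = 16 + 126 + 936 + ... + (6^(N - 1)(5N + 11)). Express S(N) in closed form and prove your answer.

We claim S(N) = 6^N(N + 2) - 2 for all N ≥ 1.
For the base case N = 1: S(1) = 16, and the closed form gives 16. They agree.
Inductive step: suppose the statement holds for some i ≥ 1, so S(i) = 6^i(i + 2) - 2.
Then S(i+1) = S(i) + (6^i(5i + 16)) = (6^i(i + 2) - 2) + (6^i(5i + 16)).
Simplifying, S(i+1) = 6·6^i·i + 18·6^i - 2 = 6^(i+1)((i+1) + 2) - 2,
which is the closed form with N = i+1.
This completes the induction.

S(N) = 6^N(N + 2) - 2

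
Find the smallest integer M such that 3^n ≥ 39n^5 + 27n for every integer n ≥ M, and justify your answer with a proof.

At n = 15: 14348907 < 29616030, so the inequality fails and M ≥ 16. We prove 3^n ≥ 39n^5 + 27n for all n ≥ 16.
Base case (n = 16): 3^n = 43046721 and 39n^5 + 27n = 40894896, so 43046721 ≥ 40894896.
Inductive step: suppose the statement holds for some p ≥ 16, so 3^p ≥ 39p^5 + 27p.
Then 3^(p + 1) = 3·(3^p) ≥ 3·(39p^5 + 27p).
Also, for p ≥ 16 we have 3·(39p^5 + 27p) ≥ 39(p+1)^5 + 27(p+1), since 3·(39p^5 + 27p) − (39(p+1)^5 + 27(p+1)) = 78p^5 - 195p^4 - 390p^3 - 390p^2 - 141p - 66, which is nonnegative for all p ≥ 16.
Combining, 3^(p + 1) ≥ 39(p+1)^5 + 27(p+1).
By induction, the statement is established for all n ≥ 16.
Hence the smallest such M is 16.

M = 16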